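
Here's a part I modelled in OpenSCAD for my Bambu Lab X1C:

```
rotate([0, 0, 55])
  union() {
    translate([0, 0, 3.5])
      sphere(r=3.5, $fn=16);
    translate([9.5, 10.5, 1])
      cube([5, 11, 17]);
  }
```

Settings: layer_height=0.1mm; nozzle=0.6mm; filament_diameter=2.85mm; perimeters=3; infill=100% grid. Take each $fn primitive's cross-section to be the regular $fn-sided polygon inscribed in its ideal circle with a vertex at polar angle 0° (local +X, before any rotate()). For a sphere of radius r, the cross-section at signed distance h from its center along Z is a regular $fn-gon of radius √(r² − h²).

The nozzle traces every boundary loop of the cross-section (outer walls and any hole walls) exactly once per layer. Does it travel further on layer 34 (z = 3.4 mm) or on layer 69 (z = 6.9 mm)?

layer 34 (z = 3.4 mm)

Layer 34 (z = 3.4): the sphere: section is a regular 16-gon, circumradius = √(r²−h²) = √(3.5²−0.1²) = 3.499 (perimeter = 2·16·3.499·sin(180°/16) = 21.84 mm); the 5×11 cube at (9.5, 10.5) contributes its full rectangle (perimeter 32.00 mm); Merging all regions: the 2 present regions are separate (no shared area or edge), so areas and boundary lengths simply add and each stays a separate island — boundary = 53.84 mm; (whole slice rotated 55° about Z — lengths, areas and connectivity unchanged). So its perimeter = 53.84 mm. Layer 69 (z = 6.9): the r=3.5 sphere contributes a regular 16-gon of circumradius √(3.5²−3.4²) = 0.831 (perimeter = 2·16·0.831·sin(180°/16) = 5.19 mm); the cube at (9.5, 10.5) (footprint 5×11) is included at this height (perimeter 32.00 mm); Merging all regions: the 2 present regions are separate (no shared area or edge), so areas and boundary lengths simply add and each stays a separate island — boundary = 37.19 mm; (whole slice rotated 55° about Z — lengths, areas and connectivity unchanged). So its perimeter = 37.19 mm. Layer 34 is larger (53.84 vs 37.19 mm).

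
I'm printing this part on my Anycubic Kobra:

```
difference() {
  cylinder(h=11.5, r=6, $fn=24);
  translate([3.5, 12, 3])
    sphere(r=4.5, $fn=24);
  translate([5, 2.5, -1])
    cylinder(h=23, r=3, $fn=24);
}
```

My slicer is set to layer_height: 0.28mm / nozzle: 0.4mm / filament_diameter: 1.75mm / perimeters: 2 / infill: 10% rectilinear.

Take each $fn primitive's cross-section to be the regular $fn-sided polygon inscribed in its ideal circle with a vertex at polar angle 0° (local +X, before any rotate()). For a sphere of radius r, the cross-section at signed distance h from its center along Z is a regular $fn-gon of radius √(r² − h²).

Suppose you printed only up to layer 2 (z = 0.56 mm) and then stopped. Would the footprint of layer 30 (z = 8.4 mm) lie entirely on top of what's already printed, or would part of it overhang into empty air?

Compare the two slices. At z = 0.56: the r=6 cylinder gives a regular 24-gon of circumradius 6 (constant along its height) (area = (24/2)·6.000²·sin(360°/24) = 111.81 mm²); the sphere at (3.5, 12): section is a regular 24-gon, circumradius = √(r²−h²) = √(4.5²−2.44²) = 3.781 (area = (24/2)·3.781²·sin(360°/24) = 44.40 mm²); the cylinder at (5, 2.5): section is a regular 24-gon, circumradius r=3 (area = (24/2)·3.000²·sin(360°/24) = 27.95 mm²); After the difference (first − rest): starting from the r=6 cylinder (111.81 mm²), the r=4.5 sphere at (3.5, 12) misses the remaining region (no effect); the r=3 cylinder at (5, 2.5) partially overlaps it — only the 14.68 mm² overlap (of its 27.95 mm²) is removed, clipping the outline — area = 97.13 mm². At z = 8.4: the r=6 cylinder gives a regular 24-gon of circumradius 6 (constant along its height) (area = (24/2)·6.000²·sin(360°/24) = 111.81 mm²); the sphere at (3.5, 12) is not intersected at this z (|z−center|=5.400 > r=4.5); the cylinder at (5, 2.5): section is a regular 24-gon, circumradius r=3 (area = (24/2)·3.000²·sin(360°/24) = 27.95 mm²); After the difference (first − rest): starting from the r=6 cylinder (111.81 mm²), the r=3 cylinder at (5, 2.5) partially overlaps it — only the 14.68 mm² overlap (of its 27.95 mm²) is removed, clipping the outline — area = 97.13 mm². Checking containment: the cross-section at z = 8.4 is a subset of the cross-section at z = 0.56.

entirely on top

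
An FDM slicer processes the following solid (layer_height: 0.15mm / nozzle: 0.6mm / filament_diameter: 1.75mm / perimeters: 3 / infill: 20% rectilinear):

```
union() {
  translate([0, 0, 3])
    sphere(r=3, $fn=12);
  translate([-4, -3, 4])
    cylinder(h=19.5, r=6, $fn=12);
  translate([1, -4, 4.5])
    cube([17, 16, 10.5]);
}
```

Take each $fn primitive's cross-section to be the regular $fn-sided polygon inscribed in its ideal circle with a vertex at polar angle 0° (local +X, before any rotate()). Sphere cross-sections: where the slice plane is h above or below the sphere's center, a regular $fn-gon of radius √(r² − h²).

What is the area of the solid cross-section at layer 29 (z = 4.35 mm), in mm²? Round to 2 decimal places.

115.30 mm²

At z = 4.35 mm: the r=3 sphere slices to a regular 12-gon of circumradius 2.679 (√(r²−h²) with h=1.35 from center) (area = (12/2)·2.679²·sin(360°/12) = 21.53 mm²); the cylinder at (-4, -3): section is a regular 12-gon, circumradius r=6 (area = (12/2)·6.000²·sin(360°/12) = 108.00 mm²); the cube at (1, -4) is not intersected at this z (z outside [4.5, 15]); Combining (union): the regions partially overlap — summed areas 129.53 mm² minus the doubly-counted overlap 14.24 mm² gives 115.30 mm² — area = 115.30 mm². Overall, the cross-section is a single solid region. Net area = 115.30 mm².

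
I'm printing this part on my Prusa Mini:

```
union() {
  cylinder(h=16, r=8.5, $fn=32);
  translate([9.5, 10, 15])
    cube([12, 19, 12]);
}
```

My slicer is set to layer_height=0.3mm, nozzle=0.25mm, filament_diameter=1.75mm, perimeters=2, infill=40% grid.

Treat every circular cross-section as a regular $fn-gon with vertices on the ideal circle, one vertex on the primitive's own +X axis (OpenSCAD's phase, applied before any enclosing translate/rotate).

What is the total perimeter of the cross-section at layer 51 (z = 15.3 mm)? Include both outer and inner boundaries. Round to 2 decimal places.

115.32 mm

At z = 15.3 mm: the cylinder: section is a regular 32-gon, circumradius r=8.5 (perimeter = 2·32·8.500·sin(180°/32) = 53.32 mm); the cube at (9.5, 10) (footprint 12×19) is included at this height (perimeter 62.00 mm); Combining (union): the 2 present regions are separate (no shared area or edge), so areas and boundary lengths simply add and each stays a separate island — boundary = 115.32 mm. Overall, the cross-section has 2 separate islands. Total boundary length (outer) = 115.32 mm.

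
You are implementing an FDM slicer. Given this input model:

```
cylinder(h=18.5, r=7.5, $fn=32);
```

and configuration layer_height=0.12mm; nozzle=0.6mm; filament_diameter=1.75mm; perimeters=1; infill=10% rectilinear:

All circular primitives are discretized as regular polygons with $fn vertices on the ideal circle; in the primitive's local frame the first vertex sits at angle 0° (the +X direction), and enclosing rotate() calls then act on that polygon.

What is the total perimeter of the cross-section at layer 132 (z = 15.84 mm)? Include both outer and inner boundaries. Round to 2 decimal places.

47.05 mm

At z = 15.84 mm: the cylinder: section is a regular 32-gon, circumradius r=7.5 (perimeter = 2·32·7.500·sin(180°/32) = 47.05 mm). Overall, the cross-section is a single solid region. Total boundary length (outer) = 47.05 mm.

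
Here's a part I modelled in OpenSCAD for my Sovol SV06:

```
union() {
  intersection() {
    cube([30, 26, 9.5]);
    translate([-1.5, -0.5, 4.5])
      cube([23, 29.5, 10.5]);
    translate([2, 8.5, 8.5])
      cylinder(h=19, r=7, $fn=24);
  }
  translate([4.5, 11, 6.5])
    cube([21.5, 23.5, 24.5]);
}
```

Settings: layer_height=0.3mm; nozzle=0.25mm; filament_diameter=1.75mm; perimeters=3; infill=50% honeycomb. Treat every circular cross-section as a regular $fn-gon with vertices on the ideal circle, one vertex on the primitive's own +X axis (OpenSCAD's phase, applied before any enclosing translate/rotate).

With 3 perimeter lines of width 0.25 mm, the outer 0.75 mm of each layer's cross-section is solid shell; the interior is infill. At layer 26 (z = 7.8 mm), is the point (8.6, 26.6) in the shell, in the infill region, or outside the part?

At z = 7.8 mm: the cube (footprint 30×26) is included at this height; the cube at (-1.5, -0.5) (footprint 23×29.5) is included at this height; the cylinder at (2, 8.5) is not intersected at this z (z outside [8.5, 27.5]); Keeping only the common overlap: at least one operand is absent at this height, so nothing remains; the 21.5×23.5 cube at (4.5, 11) contributes its full rectangle; Merging all regions: only the 21.5×23.5 cube at (4.5, 11) is present, so the union is just that shape — 1 connected region. Overall, the cross-section is a single solid region. The nearest boundary edge runs (4.50, 34.50)→(4.50, 11.00); distance from the point to it = 4.10 mm. The point is inside the cross-section and 4.10 mm from the nearest boundary — more than the 0.75 mm shell width (3 × 0.25), so it's in the infill interior.

infill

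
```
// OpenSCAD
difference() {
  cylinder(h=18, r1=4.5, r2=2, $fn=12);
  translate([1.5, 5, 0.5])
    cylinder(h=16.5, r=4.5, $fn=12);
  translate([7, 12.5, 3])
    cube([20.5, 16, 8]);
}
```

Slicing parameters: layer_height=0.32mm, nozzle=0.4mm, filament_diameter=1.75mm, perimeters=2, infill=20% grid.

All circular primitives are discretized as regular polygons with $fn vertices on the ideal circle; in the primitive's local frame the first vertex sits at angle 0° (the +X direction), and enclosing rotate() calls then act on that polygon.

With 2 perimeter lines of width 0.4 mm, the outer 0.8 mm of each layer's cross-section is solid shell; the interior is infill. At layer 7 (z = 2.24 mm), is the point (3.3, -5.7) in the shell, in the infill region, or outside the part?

outside

At z = 2.24 mm: the cone contributes a regular 12-gon of circumradius 4.189 (interpolated between r1=4.5 and r2=2 at t=0.124); the r=4.5 cylinder at (1.5, 5) gives a regular 12-gon of circumradius 4.5 (constant along its height); the cube at (7, 12.5) is absent (z outside [3, 11]); After the difference (first − rest): starting from the cone, the r=4.5 cylinder at (1.5, 5) partially overlaps it — only the 15.32 mm² overlap (of its 60.75 mm²) is removed, clipping the outline — 1 connected region. Overall, the cross-section is a single solid region. The nearest boundary edge runs (3.63, -2.09)→(2.09, -3.63); distance from the point to it = 2.40 mm. The point is not inside any of the regions above, so it lies outside the cross-section (2.40 mm from the nearest boundary).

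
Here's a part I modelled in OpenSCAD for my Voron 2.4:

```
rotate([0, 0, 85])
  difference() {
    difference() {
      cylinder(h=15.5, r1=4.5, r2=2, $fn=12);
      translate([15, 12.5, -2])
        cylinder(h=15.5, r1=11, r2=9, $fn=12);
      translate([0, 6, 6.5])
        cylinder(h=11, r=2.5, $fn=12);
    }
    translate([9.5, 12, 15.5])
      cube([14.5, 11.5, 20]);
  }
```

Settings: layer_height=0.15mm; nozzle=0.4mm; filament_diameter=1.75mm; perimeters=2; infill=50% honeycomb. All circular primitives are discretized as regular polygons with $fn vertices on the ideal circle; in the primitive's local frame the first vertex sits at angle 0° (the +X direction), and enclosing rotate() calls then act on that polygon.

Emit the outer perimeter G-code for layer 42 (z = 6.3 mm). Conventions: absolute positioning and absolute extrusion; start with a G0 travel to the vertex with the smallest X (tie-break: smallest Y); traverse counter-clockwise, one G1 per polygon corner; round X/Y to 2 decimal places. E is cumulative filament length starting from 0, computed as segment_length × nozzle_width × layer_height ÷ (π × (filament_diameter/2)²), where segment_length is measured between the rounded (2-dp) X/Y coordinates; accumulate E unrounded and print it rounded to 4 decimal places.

G0 X-3.47 Y0.30 Z6.30
G1 X-3.16 Y-1.47 E0.0448
G1 X-2.00 Y-2.85 E0.0898
G1 X-0.30 Y-3.47 E0.1349
G1 X1.47 Y-3.16 E0.1798
G1 X2.85 Y-2.00 E0.2247
G1 X3.47 Y-0.30 E0.2699
G1 X3.16 Y1.47 E0.3147
G1 X2.00 Y2.85 E0.3597
G1 X0.30 Y3.47 E0.4048
G1 X-1.47 Y3.16 E0.4496
G1 X-2.85 Y2.00 E0.4946
G1 X-3.47 Y0.30 E0.5397

At z = 6.3 mm: the cone contributes a regular 12-gon of circumradius 3.484 (interpolated between r1=4.5 and r2=2 at t=0.406); the cone at (15, 12.5): at t=0.535 of its height the radius interpolates to r₁+(r₂−r₁)t = 9.929, giving a regular 12-gon of that circumradius; the cylinder at (0, 6) does not reach this height (z outside [6.5, 17.5]); Taking the first minus the rest: starting from the cone, the cone at (15, 12.5) misses the remaining region (no effect) — 1 connected region; the cube at (9.5, 12) is not intersected at this z (z outside [15.5, 35.5]); Subtracting the remaining from the first: none of the subtracted shapes is present at this height, so the result so far is unchanged — 1 connected region; (whole slice rotated 85° about Z — lengths, areas and connectivity unchanged). The outline is a single polygon with 12 vertices. Extrusion per mm of travel: 0.4 × 0.15 / (π × 0.875²) = 0.024945. Accumulating E over each segment gives final E = 0.5397.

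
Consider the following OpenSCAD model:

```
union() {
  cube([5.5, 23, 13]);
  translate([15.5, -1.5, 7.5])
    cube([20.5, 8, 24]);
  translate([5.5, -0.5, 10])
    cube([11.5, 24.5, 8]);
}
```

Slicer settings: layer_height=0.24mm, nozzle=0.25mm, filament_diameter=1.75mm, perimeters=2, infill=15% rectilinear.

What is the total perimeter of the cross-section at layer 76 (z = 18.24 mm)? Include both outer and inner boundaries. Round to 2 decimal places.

At z = 18.24 mm: the cube is not intersected at this z (z outside [0, 13]); the cube at (15.5, -1.5) is present — its section is the full 20.5×8 rectangle (perimeter 57.00 mm); the cube at (5.5, -0.5) is not intersected at this z (z outside [10, 18]); Merging all regions: only the 20.5×8 cube at (15.5, -1.5) is present, so the union is just that shape — boundary = 57.00 mm. Overall, the cross-section is a single solid region. Total boundary length (outer) = 57.00 mm.

57.00 mm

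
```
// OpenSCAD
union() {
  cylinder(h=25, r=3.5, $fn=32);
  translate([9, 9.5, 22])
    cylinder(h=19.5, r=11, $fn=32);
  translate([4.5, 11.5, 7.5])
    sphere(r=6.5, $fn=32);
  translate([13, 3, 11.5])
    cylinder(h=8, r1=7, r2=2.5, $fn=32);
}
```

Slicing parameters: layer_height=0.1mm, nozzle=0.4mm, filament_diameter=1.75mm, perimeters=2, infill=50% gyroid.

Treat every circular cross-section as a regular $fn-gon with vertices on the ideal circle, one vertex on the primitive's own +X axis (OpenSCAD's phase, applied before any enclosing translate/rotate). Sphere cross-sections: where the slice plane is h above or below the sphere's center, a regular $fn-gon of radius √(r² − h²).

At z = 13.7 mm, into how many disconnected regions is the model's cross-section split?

At z = 13.7 mm: the r=3.5 cylinder contributes a regular 32-gon of circumradius 3.5; the cylinder at (9, 9.5) does not reach this height (z outside [22, 41.5]); the sphere at (4.5, 11.5): section is a regular 32-gon, circumradius = √(r²−h²) = √(6.5²−6.2²) = 1.952; the cone at (13, 3): at t=0.275 of its height the radius interpolates to r₁+(r₂−r₁)t = 5.763, giving a regular 32-gon of that circumradius; Combining (union): the 3 present regions are separate (no shared area or edge), so areas and boundary lengths simply add and each stays a separate island — 3 connected regions. The result has 3 disconnected regions.

3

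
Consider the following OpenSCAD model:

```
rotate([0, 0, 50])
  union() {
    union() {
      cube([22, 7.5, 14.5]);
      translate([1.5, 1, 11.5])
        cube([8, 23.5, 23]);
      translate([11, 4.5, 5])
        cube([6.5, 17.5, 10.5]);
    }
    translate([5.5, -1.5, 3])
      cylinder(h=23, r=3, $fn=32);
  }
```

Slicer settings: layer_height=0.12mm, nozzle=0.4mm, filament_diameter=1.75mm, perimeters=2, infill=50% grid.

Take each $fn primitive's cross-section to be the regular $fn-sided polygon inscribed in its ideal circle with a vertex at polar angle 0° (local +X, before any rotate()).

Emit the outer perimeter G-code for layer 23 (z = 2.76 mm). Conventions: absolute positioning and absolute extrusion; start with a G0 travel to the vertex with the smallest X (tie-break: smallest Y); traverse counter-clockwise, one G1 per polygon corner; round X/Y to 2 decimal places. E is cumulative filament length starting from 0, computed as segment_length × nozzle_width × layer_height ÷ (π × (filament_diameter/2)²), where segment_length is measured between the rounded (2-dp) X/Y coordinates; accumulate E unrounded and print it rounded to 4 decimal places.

At z = 2.76 mm: the cube (footprint 22×7.5) is included at this height; the cube at (1.5, 1) is not intersected at this z (z outside [11.5, 34.5]); the cube at (11, 4.5) does not reach this height (z outside [5, 15.5]); Combining (union): only the 22×7.5 cube is present, so the union is just that shape — 1 connected region; the cylinder at (5.5, -1.5) is absent (z outside [3, 26]); Merging all regions: only the result so far is present, so the union is just that shape — 1 connected region; (whole slice rotated 50° about Z — lengths, areas and connectivity unchanged). The outline is a single polygon with 4 vertices. Extrusion per mm of travel: 0.4 × 0.12 / (π × 0.875²) = 0.019956. Accumulating E over each segment gives final E = 1.1774.

G0 X-5.75 Y4.82 Z2.76
G1 X0.00 Y0.00 E0.1497
G1 X14.14 Y16.85 E0.5887
G1 X8.40 Y21.67 E0.7383
G1 X-5.75 Y4.82 E1.1774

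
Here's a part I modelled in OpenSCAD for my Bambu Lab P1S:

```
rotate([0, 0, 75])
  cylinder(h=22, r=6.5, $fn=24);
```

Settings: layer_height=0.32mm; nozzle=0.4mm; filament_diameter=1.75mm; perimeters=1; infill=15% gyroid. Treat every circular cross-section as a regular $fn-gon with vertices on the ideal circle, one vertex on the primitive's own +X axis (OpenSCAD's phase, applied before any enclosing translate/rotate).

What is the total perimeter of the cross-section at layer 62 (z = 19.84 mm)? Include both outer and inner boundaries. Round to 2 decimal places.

At z = 19.84 mm: the r=6.5 cylinder gives a regular 24-gon of circumradius 6.5 (constant along its height) (perimeter = 2·24·6.500·sin(180°/24) = 40.72 mm); (whole slice rotated 75° about Z — lengths, areas and connectivity unchanged). Overall, the cross-section is a single solid region. Total boundary length (outer) = 40.72 mm.

40.72 mm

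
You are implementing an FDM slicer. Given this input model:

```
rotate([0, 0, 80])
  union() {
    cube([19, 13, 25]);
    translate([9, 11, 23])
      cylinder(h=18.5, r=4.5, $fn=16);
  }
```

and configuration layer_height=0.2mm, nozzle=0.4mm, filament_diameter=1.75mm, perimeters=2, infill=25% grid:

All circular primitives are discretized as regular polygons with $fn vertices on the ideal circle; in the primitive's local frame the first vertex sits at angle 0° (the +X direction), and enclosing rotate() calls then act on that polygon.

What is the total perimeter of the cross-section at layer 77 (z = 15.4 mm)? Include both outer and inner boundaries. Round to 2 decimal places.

64.00 mm

At z = 15.4 mm: the 19×13 cube contributes its full rectangle (perimeter 64.00 mm); the cylinder at (9, 11) is not intersected at this z (z outside [23, 41.5]); Merging all regions: only the 19×13 cube is present, so the union is just that shape — boundary = 64.00 mm; (whole slice rotated 80° about Z — lengths, areas and connectivity unchanged). Overall, the cross-section is a single solid region. Total boundary length (outer) = 64.00 mm.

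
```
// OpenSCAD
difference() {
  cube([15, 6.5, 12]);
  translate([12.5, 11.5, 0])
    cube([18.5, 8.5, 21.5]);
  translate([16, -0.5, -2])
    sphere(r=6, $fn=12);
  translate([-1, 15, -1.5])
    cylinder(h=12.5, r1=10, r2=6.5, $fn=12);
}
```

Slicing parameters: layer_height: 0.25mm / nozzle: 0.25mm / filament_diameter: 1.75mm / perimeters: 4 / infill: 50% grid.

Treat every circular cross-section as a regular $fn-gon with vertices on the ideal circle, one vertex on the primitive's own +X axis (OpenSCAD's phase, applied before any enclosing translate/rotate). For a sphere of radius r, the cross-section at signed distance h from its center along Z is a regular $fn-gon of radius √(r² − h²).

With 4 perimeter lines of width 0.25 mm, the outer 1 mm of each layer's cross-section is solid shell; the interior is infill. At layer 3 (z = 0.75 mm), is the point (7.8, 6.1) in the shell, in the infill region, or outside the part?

At z = 0.75 mm: the cube is present — its section is the full 15×6.5 rectangle; the cube at (12.5, 11.5) (footprint 18.5×8.5) is included at this height; the sphere at (16, -0.5): section is a regular 12-gon, circumradius = √(r²−h²) = √(6²−2.75²) = 5.333; the cone at (-1, 15) contributes a regular 12-gon of circumradius 9.370 (interpolated between r1=10 and r2=6.5 at t=0.180); Taking the first minus the rest: starting from the 15×6.5 cube, the 18.5×8.5 cube at (12.5, 11.5) misses the remaining region (no effect); the r=6 sphere at (16, -0.5) partially overlaps it — only the 14.00 mm² overlap (of its 85.31 mm²) is removed, clipping the outline; the cone at (-1, 15) partially overlaps it — only the 0.68 mm² overlap (of its 263.39 mm²) is removed, clipping the outline — 1 connected region. Overall, the cross-section is a single solid region. The nearest boundary edge runs (2.25, 6.50)→(15.00, 6.50); distance from the point to it = 0.40 mm. The point is inside the cross-section, 0.40 mm from the nearest boundary — within the 1 mm shell band (4 × 0.25).

shell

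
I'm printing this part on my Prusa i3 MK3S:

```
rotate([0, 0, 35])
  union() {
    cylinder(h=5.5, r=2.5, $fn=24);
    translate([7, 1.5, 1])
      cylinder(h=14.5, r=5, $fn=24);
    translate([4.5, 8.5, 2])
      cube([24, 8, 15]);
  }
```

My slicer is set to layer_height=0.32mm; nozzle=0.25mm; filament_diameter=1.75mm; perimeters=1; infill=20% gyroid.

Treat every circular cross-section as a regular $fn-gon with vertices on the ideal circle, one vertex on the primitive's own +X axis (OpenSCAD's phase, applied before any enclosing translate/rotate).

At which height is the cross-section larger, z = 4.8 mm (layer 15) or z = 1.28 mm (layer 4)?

layer 15 (z = 4.8 mm)

Layer 15 (z = 4.8): the cylinder: section is a regular 24-gon, circumradius r=2.5 (area = (24/2)·2.500²·sin(360°/24) = 19.41 mm²); the r=5 cylinder at (7, 1.5) contributes a regular 24-gon of circumradius 5 (area = (24/2)·5.000²·sin(360°/24) = 77.65 mm²); the 24×8 cube at (4.5, 8.5) contributes its full rectangle (area 192.00 mm²); Taking the union: the regions partially overlap — summed areas 289.06 mm² minus the doubly-counted overlap 0.39 mm² gives 288.67 mm² — area = 288.67 mm²; (whole slice rotated 35° about Z — lengths, areas and connectivity unchanged). So its area = 288.67 mm². Layer 4 (z = 1.28): the r=2.5 cylinder contributes a regular 24-gon of circumradius 2.5 (area = (24/2)·2.500²·sin(360°/24) = 19.41 mm²); the cylinder at (7, 1.5): section is a regular 24-gon, circumradius r=5 (area = (24/2)·5.000²·sin(360°/24) = 77.65 mm²); the cube at (4.5, 8.5) does not reach this height (z outside [2, 17]); Merging all regions: the regions partially overlap — summed areas 97.06 mm² minus the doubly-counted overlap 0.39 mm² gives 96.67 mm² — area = 96.67 mm²; (whole slice rotated 35° about Z — lengths, areas and connectivity unchanged). So its area = 96.67 mm². Layer 15 is larger (288.67 vs 96.67 mm²).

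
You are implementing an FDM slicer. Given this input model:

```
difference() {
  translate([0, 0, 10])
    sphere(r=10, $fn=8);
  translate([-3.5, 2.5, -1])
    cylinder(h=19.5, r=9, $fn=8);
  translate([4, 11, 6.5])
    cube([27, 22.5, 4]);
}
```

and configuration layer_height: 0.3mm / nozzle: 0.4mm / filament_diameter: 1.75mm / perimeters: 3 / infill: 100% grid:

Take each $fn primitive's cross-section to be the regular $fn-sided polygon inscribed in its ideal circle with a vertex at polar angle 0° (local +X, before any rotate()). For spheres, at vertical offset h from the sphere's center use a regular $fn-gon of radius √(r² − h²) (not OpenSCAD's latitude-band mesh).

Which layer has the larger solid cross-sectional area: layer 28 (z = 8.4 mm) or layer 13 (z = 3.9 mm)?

layer 28 (z = 8.4 mm)

Layer 28 (z = 8.4): the r=10 sphere contributes a regular 8-gon of circumradius √(10²−1.6²) = 9.871 (area = (8/2)·9.871²·sin(360°/8) = 275.60 mm²); the r=9 cylinder at (-3.5, 2.5) contributes a regular 8-gon of circumradius 9 (area = (8/2)·9.000²·sin(360°/8) = 229.10 mm²); the 27×22.5 cube at (4, 11) contributes its full rectangle (area 607.50 mm²); After the difference (first − rest): starting from the r=10 sphere (275.60 mm²), the r=9 cylinder at (-3.5, 2.5) partially overlaps it — only the 174.50 mm² overlap (of its 229.10 mm²) is removed, clipping the outline; the 27×22.5 cube at (4, 11) misses the remaining region (no effect) — area = 101.11 mm². So its area = 101.11 mm². Layer 13 (z = 3.9): the sphere: section is a regular 8-gon, circumradius = √(r²−h²) = √(10²−6.1²) = 7.924 (area = (8/2)·7.924²·sin(360°/8) = 177.60 mm²); the cylinder at (-3.5, 2.5): section is a regular 8-gon, circumradius r=9 (area = (8/2)·9.000²·sin(360°/8) = 229.10 mm²); the cube at (4, 11) does not reach this height (z outside [6.5, 10.5]); After the difference (first − rest): starting from the r=10 sphere (177.60 mm²), the r=9 cylinder at (-3.5, 2.5) partially overlaps it — only the 133.22 mm² overlap (of its 229.10 mm²) is removed, clipping the outline — area = 44.38 mm². So its area = 44.38 mm². Layer 28 is larger (101.11 vs 44.38 mm²).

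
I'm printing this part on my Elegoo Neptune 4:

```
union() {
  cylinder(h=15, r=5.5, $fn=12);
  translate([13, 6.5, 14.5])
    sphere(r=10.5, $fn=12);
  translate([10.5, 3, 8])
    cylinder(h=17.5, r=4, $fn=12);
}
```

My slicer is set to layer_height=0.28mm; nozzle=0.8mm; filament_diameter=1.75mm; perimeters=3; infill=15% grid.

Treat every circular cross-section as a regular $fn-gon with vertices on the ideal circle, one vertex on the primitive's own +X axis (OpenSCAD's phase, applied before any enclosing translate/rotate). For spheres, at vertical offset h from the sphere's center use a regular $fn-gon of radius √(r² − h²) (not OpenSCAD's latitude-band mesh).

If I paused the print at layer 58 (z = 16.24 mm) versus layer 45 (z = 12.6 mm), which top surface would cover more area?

Layer 58 (z = 16.24): the cylinder is absent (z outside [0, 15]); the r=10.5 sphere at (13, 6.5) slices to a regular 12-gon of circumradius 10.355 (√(r²−h²) with h=1.74 from center) (area = (12/2)·10.355²·sin(360°/12) = 321.67 mm²); the r=4 cylinder at (10.5, 3) contributes a regular 12-gon of circumradius 4 (area = (12/2)·4.000²·sin(360°/12) = 48.00 mm²); Merging all regions: the r=4 cylinder at (10.5, 3) lies entirely inside the r=10.5 sphere at (13, 6.5), so the union is just the r=10.5 sphere at (13, 6.5) — area = 321.67 mm². So its area = 321.67 mm². Layer 45 (z = 12.6): the cylinder: section is a regular 12-gon, circumradius r=5.5 (area = (12/2)·5.500²·sin(360°/12) = 90.75 mm²); the sphere at (13, 6.5): section is a regular 12-gon, circumradius = √(r²−h²) = √(10.5²−1.9²) = 10.327 (area = (12/2)·10.327²·sin(360°/12) = 319.92 mm²); the cylinder at (10.5, 3): section is a regular 12-gon, circumradius r=4 (area = (12/2)·4.000²·sin(360°/12) = 48.00 mm²); Taking the union: the regions partially overlap — summed areas 458.67 mm² minus the doubly-counted overlap 51.14 mm² gives 407.53 mm² — area = 407.53 mm². So its area = 407.53 mm². Layer 45 is larger (407.53 vs 321.67 mm²).

layer 45 (z = 12.6 mm)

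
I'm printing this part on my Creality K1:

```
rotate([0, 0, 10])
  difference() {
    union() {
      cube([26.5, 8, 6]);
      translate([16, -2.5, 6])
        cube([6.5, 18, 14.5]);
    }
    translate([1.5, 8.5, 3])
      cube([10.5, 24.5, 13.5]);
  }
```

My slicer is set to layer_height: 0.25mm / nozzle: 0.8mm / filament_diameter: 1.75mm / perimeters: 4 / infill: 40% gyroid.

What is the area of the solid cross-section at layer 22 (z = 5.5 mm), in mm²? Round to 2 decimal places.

212.00 mm²

At z = 5.5 mm: the cube is present — its section is the full 26.5×8 rectangle (area 212.00 mm²); the cube at (16, -2.5) is absent (z outside [6, 20.5]); Combining (union): only the 26.5×8 cube is present, so the union is just that shape — area = 212.00 mm²; the cube at (1.5, 8.5) is present — its section is the full 10.5×24.5 rectangle (area 257.25 mm²); Subtracting the remaining from the first: starting from that combined region (212.00 mm²), the 10.5×24.5 cube at (1.5, 8.5) misses the remaining region (no effect) — area = 212.00 mm²; (whole slice rotated 10° about Z — lengths, areas and connectivity unchanged). Overall, the cross-section is a single solid region. Net area = 212.00 mm².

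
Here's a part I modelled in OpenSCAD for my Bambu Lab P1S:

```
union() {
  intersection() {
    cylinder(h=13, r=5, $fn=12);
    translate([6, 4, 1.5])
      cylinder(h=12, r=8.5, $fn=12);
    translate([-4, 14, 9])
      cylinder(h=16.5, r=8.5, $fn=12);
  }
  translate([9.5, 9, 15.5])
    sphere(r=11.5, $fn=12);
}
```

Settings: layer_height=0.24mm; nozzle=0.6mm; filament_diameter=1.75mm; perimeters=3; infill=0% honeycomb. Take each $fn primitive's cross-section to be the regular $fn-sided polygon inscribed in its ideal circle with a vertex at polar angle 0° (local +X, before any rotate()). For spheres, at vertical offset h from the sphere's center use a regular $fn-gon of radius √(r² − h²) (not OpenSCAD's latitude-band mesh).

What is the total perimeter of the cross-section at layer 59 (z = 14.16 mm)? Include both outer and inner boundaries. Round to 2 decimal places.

At z = 14.16 mm: the cylinder is not intersected at this z (z outside [0, 13]); the cylinder at (6, 4) does not reach this height (z outside [1.5, 13.5]); the r=8.5 cylinder at (-4, 14) contributes a regular 12-gon of circumradius 8.5 (perimeter = 2·12·8.500·sin(180°/12) = 52.80 mm); Keeping only the common overlap: at least one operand is absent at this height, so nothing remains; the r=11.5 sphere at (9.5, 9) contributes a regular 12-gon of circumradius √(11.5²−1.34²) = 11.422 (perimeter = 2·12·11.422·sin(180°/12) = 70.95 mm); Taking the union: only the r=11.5 sphere at (9.5, 9) is present, so the union is just that shape — boundary = 70.95 mm. Overall, the cross-section is a single solid region. Total boundary length (outer) = 70.95 mm.

70.95 mm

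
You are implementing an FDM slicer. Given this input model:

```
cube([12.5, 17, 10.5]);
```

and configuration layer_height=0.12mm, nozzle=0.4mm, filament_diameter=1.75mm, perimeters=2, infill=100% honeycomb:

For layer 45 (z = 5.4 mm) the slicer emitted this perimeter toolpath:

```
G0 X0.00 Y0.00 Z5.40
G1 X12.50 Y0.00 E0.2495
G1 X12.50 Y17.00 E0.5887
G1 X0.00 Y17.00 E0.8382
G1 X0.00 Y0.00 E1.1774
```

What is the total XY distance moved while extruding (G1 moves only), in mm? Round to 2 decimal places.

59.00 mm

Sum the Euclidean lengths of each G1 segment: total = 59.00 mm.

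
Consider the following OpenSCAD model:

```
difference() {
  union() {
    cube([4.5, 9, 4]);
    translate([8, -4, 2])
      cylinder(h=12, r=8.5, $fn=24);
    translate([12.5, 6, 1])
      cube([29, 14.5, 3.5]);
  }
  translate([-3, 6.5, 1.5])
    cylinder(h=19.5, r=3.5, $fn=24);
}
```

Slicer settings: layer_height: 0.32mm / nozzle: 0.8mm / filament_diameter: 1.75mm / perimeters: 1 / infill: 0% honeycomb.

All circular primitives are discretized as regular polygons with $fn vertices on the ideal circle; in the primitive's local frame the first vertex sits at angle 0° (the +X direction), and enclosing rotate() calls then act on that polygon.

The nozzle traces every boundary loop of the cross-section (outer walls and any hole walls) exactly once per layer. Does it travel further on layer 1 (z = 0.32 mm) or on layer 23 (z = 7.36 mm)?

Layer 1 (z = 0.32): the cube (footprint 4.5×9) is included at this height (perimeter 27.00 mm); the cylinder at (8, -4) does not reach this height (z outside [2, 14]); the cube at (12.5, 6) is absent (z outside [1, 4.5]); Merging all regions: only the 4.5×9 cube is present, so the union is just that shape — boundary = 27.00 mm; the cylinder at (-3, 6.5) does not reach this height (z outside [1.5, 21]); Taking the first minus the rest: none of the subtracted shapes is present at this height, so that combined region is unchanged — boundary = 27.00 mm. So its perimeter = 27.00 mm. Layer 23 (z = 7.36): the cube is absent (z outside [0, 4]); the cylinder at (8, -4): section is a regular 24-gon, circumradius r=8.5 (perimeter = 2·24·8.500·sin(180°/24) = 53.25 mm); the cube at (12.5, 6) does not reach this height (z outside [1, 4.5]); Combining (union): only the r=8.5 cylinder at (8, -4) is present, so the union is just that shape — boundary = 53.25 mm; the r=3.5 cylinder at (-3, 6.5) gives a regular 24-gon of circumradius 3.5 (constant along its height) (perimeter = 2·24·3.500·sin(180°/24) = 21.93 mm); Taking the first minus the rest: starting from that combined region, the r=3.5 cylinder at (-3, 6.5) misses the remaining region (no effect) — boundary = 53.25 mm. So its perimeter = 53.25 mm. Layer 23 is larger (53.25 vs 27.00 mm).

layer 23 (z = 7.36 mm)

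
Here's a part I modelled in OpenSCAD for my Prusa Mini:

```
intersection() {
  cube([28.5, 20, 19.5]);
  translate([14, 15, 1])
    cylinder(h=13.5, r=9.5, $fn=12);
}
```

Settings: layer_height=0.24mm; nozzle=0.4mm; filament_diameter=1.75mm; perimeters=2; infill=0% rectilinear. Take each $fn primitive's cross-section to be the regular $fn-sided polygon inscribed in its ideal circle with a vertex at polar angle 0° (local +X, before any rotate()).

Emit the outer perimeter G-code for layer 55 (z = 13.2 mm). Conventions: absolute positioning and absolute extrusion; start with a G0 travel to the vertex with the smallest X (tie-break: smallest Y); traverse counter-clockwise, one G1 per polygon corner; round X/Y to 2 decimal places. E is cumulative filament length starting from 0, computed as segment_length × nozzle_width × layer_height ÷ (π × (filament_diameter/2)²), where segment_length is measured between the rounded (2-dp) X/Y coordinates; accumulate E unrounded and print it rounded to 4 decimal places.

At z = 13.2 mm: the cube (footprint 28.5×20) is included at this height; the r=9.5 cylinder at (14, 15) gives a regular 12-gon of circumradius 9.5 (constant along its height); Taking the intersection: the r=9.5 cylinder at (14, 15) partially overlaps the 28.5×20 cube; clipping to the common part keeps 223.63 mm² — 1 connected region. The outline is a single polygon with 11 vertices. Extrusion per mm of travel: 0.4 × 0.24 / (π × 0.875²) = 0.039912. Accumulating E over each segment gives final E = 2.2355.

G0 X4.50 Y15.00 Z13.20
G1 X5.77 Y10.25 E0.1962
G1 X9.25 Y6.77 E0.3927
G1 X14.00 Y5.50 E0.5889
G1 X18.75 Y6.77 E0.7852
G1 X22.23 Y10.25 E0.9816
G1 X23.50 Y15.00 E1.1778
G1 X22.23 Y19.75 E1.3741
G1 X21.98 Y20.00 E1.3882
G1 X6.02 Y20.00 E2.0252
G1 X5.77 Y19.75 E2.0393
G1 X4.50 Y15.00 E2.2355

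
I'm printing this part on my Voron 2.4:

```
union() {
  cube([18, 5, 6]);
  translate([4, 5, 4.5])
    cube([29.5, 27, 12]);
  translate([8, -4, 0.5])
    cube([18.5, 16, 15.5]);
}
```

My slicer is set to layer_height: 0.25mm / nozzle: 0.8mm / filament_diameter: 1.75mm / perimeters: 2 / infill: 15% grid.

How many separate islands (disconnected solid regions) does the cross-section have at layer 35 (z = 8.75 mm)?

1

At z = 8.75 mm: the cube is absent (z outside [0, 6]); the cube at (4, 5) (footprint 29.5×27) is included at this height; the cube at (8, -4) is present — its section is the full 18.5×16 rectangle; Taking the union: the regions partially overlap (shared area 129.50 mm²), so overlapping operands fuse into one piece — 1 connected region. Overall, the cross-section is a single solid region. Island count = 1.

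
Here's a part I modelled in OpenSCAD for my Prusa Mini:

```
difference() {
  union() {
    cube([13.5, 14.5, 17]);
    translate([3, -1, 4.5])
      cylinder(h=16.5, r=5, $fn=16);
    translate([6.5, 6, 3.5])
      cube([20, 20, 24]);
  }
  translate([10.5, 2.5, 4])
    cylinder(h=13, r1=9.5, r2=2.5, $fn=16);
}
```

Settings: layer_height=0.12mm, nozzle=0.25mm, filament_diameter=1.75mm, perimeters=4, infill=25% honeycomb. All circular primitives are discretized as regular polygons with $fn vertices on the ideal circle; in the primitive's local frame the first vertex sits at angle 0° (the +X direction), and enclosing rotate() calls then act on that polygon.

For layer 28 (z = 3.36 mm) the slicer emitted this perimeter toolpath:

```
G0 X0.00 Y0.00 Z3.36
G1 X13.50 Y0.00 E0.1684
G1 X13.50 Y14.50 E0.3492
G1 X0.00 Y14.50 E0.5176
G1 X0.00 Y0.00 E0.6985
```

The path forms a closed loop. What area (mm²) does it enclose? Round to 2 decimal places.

195.75 mm²

Apply the shoelace formula to the sequence of (X, Y) vertices; enclosed area = 195.75 mm².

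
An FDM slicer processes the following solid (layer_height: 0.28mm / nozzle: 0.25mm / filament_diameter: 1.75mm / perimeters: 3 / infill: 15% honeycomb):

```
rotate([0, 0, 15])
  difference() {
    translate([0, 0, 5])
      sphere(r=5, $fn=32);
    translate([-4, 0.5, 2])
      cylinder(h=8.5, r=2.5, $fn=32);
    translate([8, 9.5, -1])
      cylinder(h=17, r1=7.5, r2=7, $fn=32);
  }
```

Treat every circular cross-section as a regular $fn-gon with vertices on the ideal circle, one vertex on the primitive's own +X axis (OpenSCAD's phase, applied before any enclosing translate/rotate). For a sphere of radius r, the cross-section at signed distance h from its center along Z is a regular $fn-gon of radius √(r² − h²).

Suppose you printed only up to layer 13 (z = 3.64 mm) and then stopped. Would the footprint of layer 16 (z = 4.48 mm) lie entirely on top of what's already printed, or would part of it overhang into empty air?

part overhangs

Compare the two slices. At z = 3.64: the sphere: section is a regular 32-gon, circumradius = √(r²−h²) = √(5²−1.36²) = 4.811 (area = (32/2)·4.811²·sin(360°/32) = 72.26 mm²); the r=2.5 cylinder at (-4, 0.5) gives a regular 32-gon of circumradius 2.5 (constant along its height) (area = (32/2)·2.500²·sin(360°/32) = 19.51 mm²); the cone at (8, 9.5) contributes a regular 32-gon of circumradius 7.364 (interpolated between r1=7.5 and r2=7 at t=0.273) (area = (32/2)·7.364²·sin(360°/32) = 169.25 mm²); Taking the first minus the rest: starting from the r=5 sphere (72.26 mm²), the r=2.5 cylinder at (-4, 0.5) partially overlaps it — only the 12.44 mm² overlap (of its 19.51 mm²) is removed, clipping the outline; the cone at (8, 9.5) misses the remaining region (no effect) — area = 59.82 mm²; (rotated 15° about Z; rotation is an isometry so areas/perimeters/island counts are preserved). At z = 4.48: the r=5 sphere slices to a regular 32-gon of circumradius 4.973 (√(r²−h²) with h=0.52 from center) (area = (32/2)·4.973²·sin(360°/32) = 77.19 mm²); the r=2.5 cylinder at (-4, 0.5) contributes a regular 32-gon of circumradius 2.5 (area = (32/2)·2.500²·sin(360°/32) = 19.51 mm²); the cone at (8, 9.5) contributes a regular 32-gon of circumradius 7.339 (interpolated between r1=7.5 and r2=7 at t=0.322) (area = (32/2)·7.339²·sin(360°/32) = 168.12 mm²); After the difference (first − rest): starting from the r=5 sphere (77.19 mm²), the r=2.5 cylinder at (-4, 0.5) partially overlaps it — only the 13.28 mm² overlap (of its 19.51 mm²) is removed, clipping the outline; the cone at (8, 9.5) misses the remaining region (no effect) — area = 63.91 mm²; (rotated 15° about Z; rotation is an isometry so areas/perimeters/island counts are preserved). Checking containment: at z = 4.48 the cross-section extends beyond the z = 3.64 cross-section by about 4.09 mm².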